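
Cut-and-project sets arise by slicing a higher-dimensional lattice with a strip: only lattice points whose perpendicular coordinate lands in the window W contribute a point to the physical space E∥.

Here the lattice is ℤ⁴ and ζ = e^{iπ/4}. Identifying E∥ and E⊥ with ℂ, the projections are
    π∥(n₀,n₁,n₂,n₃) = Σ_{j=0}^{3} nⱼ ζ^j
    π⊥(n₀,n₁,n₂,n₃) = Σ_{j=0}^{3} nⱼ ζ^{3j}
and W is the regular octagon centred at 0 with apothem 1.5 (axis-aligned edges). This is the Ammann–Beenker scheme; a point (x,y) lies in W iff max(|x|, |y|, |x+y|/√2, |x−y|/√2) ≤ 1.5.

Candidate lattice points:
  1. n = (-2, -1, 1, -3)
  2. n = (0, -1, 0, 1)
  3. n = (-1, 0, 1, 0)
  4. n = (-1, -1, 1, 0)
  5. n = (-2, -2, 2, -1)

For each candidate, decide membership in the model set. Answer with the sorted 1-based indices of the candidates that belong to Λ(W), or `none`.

π⊥(n) = n₀ + n₁ζ³ + n₂ζ⁶ + n₃ζ⁹ where ζ = e^{iπ/4}.
#1 (-2, -1, 1, -3): internal (-3.414214, -3.828427); octagon support 5.121320 vs apothem 1.5 → ∉ W
#2 (0, -1, 0, 1): internal (1.414214, 0.000000); octagon support 1.414214 vs apothem 1.5 → ∈ W
#3 (-1, 0, 1, 0): internal (-1.000000, -1.000000); octagon support 1.414214 vs apothem 1.5 → ∈ W
#4 (-1, -1, 1, 0): internal (-0.292893, -1.707107); octagon support 1.707107 vs apothem 1.5 → ∉ W
#5 (-2, -2, 2, -1): internal (-1.292893, -4.121320); octagon support 4.121320 vs apothem 1.5 → ∉ W

2, 3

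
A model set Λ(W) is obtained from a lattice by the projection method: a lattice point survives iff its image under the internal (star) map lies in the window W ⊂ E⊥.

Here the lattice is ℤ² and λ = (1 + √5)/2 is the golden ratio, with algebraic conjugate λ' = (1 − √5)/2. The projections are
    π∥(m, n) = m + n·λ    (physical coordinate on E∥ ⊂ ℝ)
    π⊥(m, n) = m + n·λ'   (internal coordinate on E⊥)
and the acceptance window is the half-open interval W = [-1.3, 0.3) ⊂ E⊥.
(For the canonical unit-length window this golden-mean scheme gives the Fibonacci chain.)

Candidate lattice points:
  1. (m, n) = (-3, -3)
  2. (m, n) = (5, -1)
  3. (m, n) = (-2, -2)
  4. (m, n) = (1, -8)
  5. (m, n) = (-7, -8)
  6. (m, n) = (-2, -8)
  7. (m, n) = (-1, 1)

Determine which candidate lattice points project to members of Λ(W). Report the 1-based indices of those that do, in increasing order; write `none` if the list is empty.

1, 3

Numerically λ ≈ 1.6180 and λ' = −1/λ ≈ -0.6180.
[1] lift (-3,-3): star map gives -1.1459; window check -1.3 ≤ -1.1459 < 0.3 is true → IN Λ
[2] lift (5,-1): star map gives 5.6180; window check -1.3 ≤ 5.6180 < 0.3 is false → out
[3] lift (-2,-2): star map gives -0.7639; window check -1.3 ≤ -0.7639 < 0.3 is true → IN Λ
[4] lift (1,-8): star map gives 5.9443; window check -1.3 ≤ 5.9443 < 0.3 is false → out
[5] lift (-7,-8): star map gives -2.0557; window check -1.3 ≤ -2.0557 < 0.3 is false → out
[6] lift (-2,-8): star map gives 2.9443; window check -1.3 ≤ 2.9443 < 0.3 is false → out
[7] lift (-1,1): star map gives -1.6180; window check -1.3 ≤ -1.6180 < 0.3 is false → out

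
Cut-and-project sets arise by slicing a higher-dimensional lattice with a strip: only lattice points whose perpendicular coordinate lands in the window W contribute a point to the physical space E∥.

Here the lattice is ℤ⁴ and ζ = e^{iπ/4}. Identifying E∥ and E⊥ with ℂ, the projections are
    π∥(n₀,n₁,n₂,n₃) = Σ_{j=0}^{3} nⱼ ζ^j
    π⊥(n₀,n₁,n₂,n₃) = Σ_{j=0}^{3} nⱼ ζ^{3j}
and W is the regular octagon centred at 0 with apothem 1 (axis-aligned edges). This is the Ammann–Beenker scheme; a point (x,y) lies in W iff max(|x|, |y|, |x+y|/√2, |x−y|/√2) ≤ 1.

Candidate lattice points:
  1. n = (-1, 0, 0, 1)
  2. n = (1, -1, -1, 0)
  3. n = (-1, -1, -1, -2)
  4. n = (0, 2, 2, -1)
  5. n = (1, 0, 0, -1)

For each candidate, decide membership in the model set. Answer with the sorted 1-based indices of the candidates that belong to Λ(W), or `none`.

1, 5

With ζ = e^{iπ/4} the internal vectors are ζ^0,ζ^3,ζ^6,ζ^9.
#1 (-1, 0, 0, 1): internal (-0.2929, 0.7071); octagon support 0.7071 vs apothem 1 → ∈ W
#2 (1, -1, -1, 0): internal (1.7071, 0.2929); octagon support 1.7071 vs apothem 1 → ∉ W
#3 (-1, -1, -1, -2): internal (-1.7071, -1.1213); octagon support 2.0000 vs apothem 1 → ∉ W
#4 (0, 2, 2, -1): internal (-2.1213, -1.2929); octagon support 2.4142 vs apothem 1 → ∉ W
#5 (1, 0, 0, -1): internal (0.2929, -0.7071); octagon support 0.7071 vs apothem 1 → ∈ W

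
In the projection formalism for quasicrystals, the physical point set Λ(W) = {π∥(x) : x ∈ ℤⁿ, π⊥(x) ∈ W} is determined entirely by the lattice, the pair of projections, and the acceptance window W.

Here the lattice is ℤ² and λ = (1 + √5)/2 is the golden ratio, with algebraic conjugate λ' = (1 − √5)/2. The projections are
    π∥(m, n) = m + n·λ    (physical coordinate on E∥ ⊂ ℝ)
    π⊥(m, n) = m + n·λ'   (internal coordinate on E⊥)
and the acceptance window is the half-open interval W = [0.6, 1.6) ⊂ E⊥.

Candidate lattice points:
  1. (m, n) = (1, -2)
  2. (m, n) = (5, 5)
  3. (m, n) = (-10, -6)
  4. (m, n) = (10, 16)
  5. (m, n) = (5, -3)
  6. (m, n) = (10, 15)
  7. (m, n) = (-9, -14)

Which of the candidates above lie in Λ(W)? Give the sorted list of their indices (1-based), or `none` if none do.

6

λ' = (1−√5)/2 ≈ -0.6180.
#1 (1,-2): internal coord 1 + (-2)·λ' = +2.2361; +2.2361 ∉ [0.6, 1.6) → out
#2 (5,5): internal coord 5 + (5)·λ' = +1.9098; +1.9098 ∉ [0.6, 1.6) → out
#3 (-10,-6): internal coord -10 + (-6)·λ' = -6.2918; -6.2918 ∉ [0.6, 1.6) → out
#4 (10,16): internal coord 10 + (16)·λ' = +0.1115; +0.1115 ∉ [0.6, 1.6) → out
#5 (5,-3): internal coord 5 + (-3)·λ' = +6.8541; +6.8541 ∉ [0.6, 1.6) → out
#6 (10,15): internal coord 10 + (15)·λ' = +0.7295; +0.7295 ∈ [0.6, 1.6) → IN Λ
#7 (-9,-14): internal coord -9 + (-14)·λ' = -0.3475; -0.3475 ∉ [0.6, 1.6) → out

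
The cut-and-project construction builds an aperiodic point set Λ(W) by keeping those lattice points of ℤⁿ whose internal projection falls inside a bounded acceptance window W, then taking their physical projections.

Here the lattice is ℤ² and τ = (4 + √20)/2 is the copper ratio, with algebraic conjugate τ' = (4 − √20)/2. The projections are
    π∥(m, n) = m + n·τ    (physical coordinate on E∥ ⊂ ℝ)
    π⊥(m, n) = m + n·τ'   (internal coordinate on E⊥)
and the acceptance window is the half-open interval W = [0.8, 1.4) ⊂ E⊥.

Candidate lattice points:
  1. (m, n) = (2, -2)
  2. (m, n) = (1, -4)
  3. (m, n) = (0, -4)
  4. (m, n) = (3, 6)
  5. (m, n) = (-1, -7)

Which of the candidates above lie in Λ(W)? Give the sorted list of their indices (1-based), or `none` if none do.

3

τ' = (4−√20)/2 ≈ -0.23607.
[1] lift (2,-2): star map gives 2.47214; window check 0.8 ≤ 2.47214 < 1.4 is false → out
[2] lift (1,-4): star map gives 1.94427; window check 0.8 ≤ 1.94427 < 1.4 is false → out
[3] lift (0,-4): star map gives 0.94427; window check 0.8 ≤ 0.94427 < 1.4 is true → IN Λ
[4] lift (3,6): star map gives 1.58359; window check 0.8 ≤ 1.58359 < 1.4 is false → out
[5] lift (-1,-7): star map gives 0.65248; window check 0.8 ≤ 0.65248 < 1.4 is false → out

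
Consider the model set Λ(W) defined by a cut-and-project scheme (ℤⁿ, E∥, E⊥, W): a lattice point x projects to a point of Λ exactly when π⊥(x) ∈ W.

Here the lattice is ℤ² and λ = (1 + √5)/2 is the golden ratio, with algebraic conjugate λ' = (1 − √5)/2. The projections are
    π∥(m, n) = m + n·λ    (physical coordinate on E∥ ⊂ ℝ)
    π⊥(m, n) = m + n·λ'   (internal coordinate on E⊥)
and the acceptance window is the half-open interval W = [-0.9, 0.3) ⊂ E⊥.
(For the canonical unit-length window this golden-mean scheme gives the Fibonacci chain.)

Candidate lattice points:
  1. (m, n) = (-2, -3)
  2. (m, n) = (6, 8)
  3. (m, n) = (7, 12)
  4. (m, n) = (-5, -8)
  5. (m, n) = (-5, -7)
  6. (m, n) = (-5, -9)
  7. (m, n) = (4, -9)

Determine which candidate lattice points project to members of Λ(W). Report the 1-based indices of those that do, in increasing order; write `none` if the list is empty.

Compute λ' = (1−√5)/2 = -0.6180, so π⊥(m,n) = m -0.6180·n.
#1 (-2,-3): internal coord -2 + (-3)·λ' = -0.1459; -0.1459 ∈ [-0.9, 0.3) → IN Λ
#2 (6,8): internal coord 6 + (8)·λ' = +1.0557; +1.0557 ∉ [-0.9, 0.3) → out
#3 (7,12): internal coord 7 + (12)·λ' = -0.4164; -0.4164 ∈ [-0.9, 0.3) → IN Λ
#4 (-5,-8): internal coord -5 + (-8)·λ' = -0.0557; -0.0557 ∈ [-0.9, 0.3) → IN Λ
#5 (-5,-7): internal coord -5 + (-7)·λ' = -0.6738; -0.6738 ∈ [-0.9, 0.3) → IN Λ
#6 (-5,-9): internal coord -5 + (-9)·λ' = +0.5623; +0.5623 ∉ [-0.9, 0.3) → out
#7 (4,-9): internal coord 4 + (-9)·λ' = +9.5623; +9.5623 ∉ [-0.9, 0.3) → out

1, 3, 4, 5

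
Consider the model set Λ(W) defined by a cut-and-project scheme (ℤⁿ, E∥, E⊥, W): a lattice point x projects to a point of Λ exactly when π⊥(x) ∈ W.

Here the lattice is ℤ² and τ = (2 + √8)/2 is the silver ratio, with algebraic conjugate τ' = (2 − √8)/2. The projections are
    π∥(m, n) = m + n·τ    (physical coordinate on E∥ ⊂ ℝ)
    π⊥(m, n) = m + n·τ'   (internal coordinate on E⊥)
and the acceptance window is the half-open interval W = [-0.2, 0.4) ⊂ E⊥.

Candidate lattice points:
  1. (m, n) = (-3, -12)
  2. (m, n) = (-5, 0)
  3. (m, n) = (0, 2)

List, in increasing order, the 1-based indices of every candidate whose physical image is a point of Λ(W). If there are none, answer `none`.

Compute τ' = (2−√8)/2 = -0.414214, so π⊥(m,n) = m -0.414214·n.
[1] lift (-3,-12): star map gives 1.970563; window check -0.2 ≤ 1.970563 < 0.4 is false → out
[2] lift (-5,0): star map gives -5.000000; window check -0.2 ≤ -5.000000 < 0.4 is false → out
[3] lift (0,2): star map gives -0.828427; window check -0.2 ≤ -0.828427 < 0.4 is false → out

none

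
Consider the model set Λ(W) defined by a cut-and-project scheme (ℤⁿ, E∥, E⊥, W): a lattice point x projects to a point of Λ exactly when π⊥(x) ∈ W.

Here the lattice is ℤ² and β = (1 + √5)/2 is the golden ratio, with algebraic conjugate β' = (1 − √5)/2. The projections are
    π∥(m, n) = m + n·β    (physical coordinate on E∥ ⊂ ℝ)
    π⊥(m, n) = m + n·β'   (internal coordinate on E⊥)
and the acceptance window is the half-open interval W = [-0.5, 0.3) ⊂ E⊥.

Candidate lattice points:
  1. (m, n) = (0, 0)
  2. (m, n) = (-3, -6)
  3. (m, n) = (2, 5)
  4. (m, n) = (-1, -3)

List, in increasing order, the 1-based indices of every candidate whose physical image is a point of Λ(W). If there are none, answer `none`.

1

β' = (1−√5)/2 ≈ -0.618034.
candidate 1: (m,n)=(0,0) → π∥ = 0+0·β ≈ 0.000000, π⊥ = 0+0·β' ≈ 0.000000 ∈ [-0.5, 0.3) ⇒ IN Λ
candidate 2: (m,n)=(-3,-6) → π∥ = -3-6·β ≈ -12.708204, π⊥ = -3-6·β' ≈ 0.708204 ∉ [-0.5, 0.3) ⇒ out
candidate 3: (m,n)=(2,5) → π∥ = 2+5·β ≈ 10.090170, π⊥ = 2+5·β' ≈ -1.090170 ∉ [-0.5, 0.3) ⇒ out
candidate 4: (m,n)=(-1,-3) → π∥ = -1-3·β ≈ -5.854102, π⊥ = -1-3·β' ≈ 0.854102 ∉ [-0.5, 0.3) ⇒ out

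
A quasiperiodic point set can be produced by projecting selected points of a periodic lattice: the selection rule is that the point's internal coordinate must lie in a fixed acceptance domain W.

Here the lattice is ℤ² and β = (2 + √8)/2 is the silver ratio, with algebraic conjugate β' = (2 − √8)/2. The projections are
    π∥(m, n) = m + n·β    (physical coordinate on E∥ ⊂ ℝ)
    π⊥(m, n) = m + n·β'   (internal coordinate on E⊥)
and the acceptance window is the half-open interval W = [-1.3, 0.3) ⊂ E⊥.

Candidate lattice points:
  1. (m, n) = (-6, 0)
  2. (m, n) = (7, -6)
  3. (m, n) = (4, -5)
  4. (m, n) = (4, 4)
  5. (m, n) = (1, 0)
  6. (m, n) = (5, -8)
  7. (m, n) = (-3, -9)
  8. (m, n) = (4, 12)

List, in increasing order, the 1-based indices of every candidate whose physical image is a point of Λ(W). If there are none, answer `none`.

Numerically β ≈ 2.4142 and β' = −1/β ≈ -0.4142.
[1] lift (-6,0): star map gives -6.0000; window check -1.3 ≤ -6.0000 < 0.3 is false → out
[2] lift (7,-6): star map gives 9.4853; window check -1.3 ≤ 9.4853 < 0.3 is false → out
[3] lift (4,-5): star map gives 6.0711; window check -1.3 ≤ 6.0711 < 0.3 is false → out
[4] lift (4,4): star map gives 2.3431; window check -1.3 ≤ 2.3431 < 0.3 is false → out
[5] lift (1,0): star map gives 1.0000; window check -1.3 ≤ 1.0000 < 0.3 is false → out
[6] lift (5,-8): star map gives 8.3137; window check -1.3 ≤ 8.3137 < 0.3 is false → out
[7] lift (-3,-9): star map gives 0.7279; window check -1.3 ≤ 0.7279 < 0.3 is false → out
[8] lift (4,12): star map gives -0.9706; window check -1.3 ≤ -0.9706 < 0.3 is true → IN Λ

8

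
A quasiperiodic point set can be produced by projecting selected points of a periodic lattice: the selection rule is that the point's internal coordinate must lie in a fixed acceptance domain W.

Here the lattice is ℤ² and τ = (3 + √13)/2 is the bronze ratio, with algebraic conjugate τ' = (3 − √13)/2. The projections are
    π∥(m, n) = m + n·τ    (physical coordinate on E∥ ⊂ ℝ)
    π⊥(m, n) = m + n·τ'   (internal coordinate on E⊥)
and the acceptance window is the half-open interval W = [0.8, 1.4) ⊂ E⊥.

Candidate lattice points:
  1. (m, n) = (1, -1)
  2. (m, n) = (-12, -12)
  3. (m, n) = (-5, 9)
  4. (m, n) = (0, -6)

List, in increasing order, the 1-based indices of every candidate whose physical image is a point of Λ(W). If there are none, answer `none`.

1

Numerically τ ≈ 3.3028 and τ' = −1/τ ≈ -0.3028.
[1] lift (1,-1): star map gives 1.3028; window check 0.8 ≤ 1.3028 < 1.4 is true → IN Λ
[2] lift (-12,-12): star map gives -8.3667; window check 0.8 ≤ -8.3667 < 1.4 is false → out
[3] lift (-5,9): star map gives -7.7250; window check 0.8 ≤ -7.7250 < 1.4 is false → out
[4] lift (0,-6): star map gives 1.8167; window check 0.8 ≤ 1.8167 < 1.4 is false → out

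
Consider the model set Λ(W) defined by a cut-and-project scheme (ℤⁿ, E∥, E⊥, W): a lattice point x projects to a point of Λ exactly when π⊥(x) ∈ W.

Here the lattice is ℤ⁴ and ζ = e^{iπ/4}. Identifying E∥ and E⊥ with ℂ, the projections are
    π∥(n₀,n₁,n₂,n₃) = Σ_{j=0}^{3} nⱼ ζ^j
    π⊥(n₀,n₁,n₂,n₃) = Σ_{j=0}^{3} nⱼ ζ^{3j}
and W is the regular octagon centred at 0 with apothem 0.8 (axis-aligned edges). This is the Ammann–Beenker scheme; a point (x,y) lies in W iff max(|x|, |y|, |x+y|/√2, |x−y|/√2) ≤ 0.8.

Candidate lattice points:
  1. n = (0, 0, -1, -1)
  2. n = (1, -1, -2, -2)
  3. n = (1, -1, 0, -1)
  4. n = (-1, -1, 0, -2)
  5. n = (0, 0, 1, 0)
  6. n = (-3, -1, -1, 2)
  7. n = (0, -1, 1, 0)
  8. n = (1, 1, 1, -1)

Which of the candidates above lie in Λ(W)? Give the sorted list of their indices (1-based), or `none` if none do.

π⊥(n) = n₀ + n₁ζ³ + n₂ζ⁶ + n₃ζ⁹ where ζ = e^{iπ/4}.
candidate 1: n = (0, 0, -1, -1) → π⊥ ≈ (-0.707107, +0.292893); max(|x|,|y|,|x±y|/√2) = 0.707107 ≤ 0.8 ⇒ ∈ W
candidate 2: n = (1, -1, -2, -2) → π⊥ ≈ (+0.292893, -0.121320); max(|x|,|y|,|x±y|/√2) = 0.292893 ≤ 0.8 ⇒ ∈ W
candidate 3: n = (1, -1, 0, -1) → π⊥ ≈ (+1.000000, -1.414214); max(|x|,|y|,|x±y|/√2) = 1.707107 > 0.8 ⇒ ∉ W
candidate 4: n = (-1, -1, 0, -2) → π⊥ ≈ (-1.707107, -2.121320); max(|x|,|y|,|x±y|/√2) = 2.707107 > 0.8 ⇒ ∉ W
candidate 5: n = (0, 0, 1, 0) → π⊥ ≈ (+0.000000, -1.000000); max(|x|,|y|,|x±y|/√2) = 1.000000 > 0.8 ⇒ ∉ W
candidate 6: n = (-3, -1, -1, 2) → π⊥ ≈ (-0.878680, +1.707107); max(|x|,|y|,|x±y|/√2) = 1.828427 > 0.8 ⇒ ∉ W
candidate 7: n = (0, -1, 1, 0) → π⊥ ≈ (+0.707107, -1.707107); max(|x|,|y|,|x±y|/√2) = 1.707107 > 0.8 ⇒ ∉ W
candidate 8: n = (1, 1, 1, -1) → π⊥ ≈ (-0.414214, -1.000000); max(|x|,|y|,|x±y|/√2) = 1.000000 > 0.8 ⇒ ∉ W

1, 2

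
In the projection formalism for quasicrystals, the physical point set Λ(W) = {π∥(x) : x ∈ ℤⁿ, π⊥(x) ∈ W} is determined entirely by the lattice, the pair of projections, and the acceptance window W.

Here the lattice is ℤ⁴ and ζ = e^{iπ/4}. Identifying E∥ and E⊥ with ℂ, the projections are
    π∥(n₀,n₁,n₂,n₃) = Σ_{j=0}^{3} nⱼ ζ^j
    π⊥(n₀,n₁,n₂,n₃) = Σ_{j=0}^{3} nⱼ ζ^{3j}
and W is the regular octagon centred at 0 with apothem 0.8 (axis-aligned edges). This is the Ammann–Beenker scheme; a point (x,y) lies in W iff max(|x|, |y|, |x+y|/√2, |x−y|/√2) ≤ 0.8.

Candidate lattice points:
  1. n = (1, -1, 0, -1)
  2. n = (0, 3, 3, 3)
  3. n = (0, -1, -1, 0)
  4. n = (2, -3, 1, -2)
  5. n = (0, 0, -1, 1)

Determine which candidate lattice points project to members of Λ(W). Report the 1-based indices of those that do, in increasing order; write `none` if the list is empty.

3

With ζ = e^{iπ/4} the internal vectors are ζ^0,ζ^3,ζ^6,ζ^9.
candidate 1: n = (1, -1, 0, -1) → π⊥ ≈ (+1.000000, -1.414214); max(|x|,|y|,|x±y|/√2) = 1.707107 > 0.8 ⇒ ∉ W
candidate 2: n = (0, 3, 3, 3) → π⊥ ≈ (+0.000000, +1.242641); max(|x|,|y|,|x±y|/√2) = 1.242641 > 0.8 ⇒ ∉ W
candidate 3: n = (0, -1, -1, 0) → π⊥ ≈ (+0.707107, +0.292893); max(|x|,|y|,|x±y|/√2) = 0.707107 ≤ 0.8 ⇒ ∈ W
candidate 4: n = (2, -3, 1, -2) → π⊥ ≈ (+2.707107, -4.535534); max(|x|,|y|,|x±y|/√2) = 5.121320 > 0.8 ⇒ ∉ W
candidate 5: n = (0, 0, -1, 1) → π⊥ ≈ (+0.707107, +1.707107); max(|x|,|y|,|x±y|/√2) = 1.707107 > 0.8 ⇒ ∉ W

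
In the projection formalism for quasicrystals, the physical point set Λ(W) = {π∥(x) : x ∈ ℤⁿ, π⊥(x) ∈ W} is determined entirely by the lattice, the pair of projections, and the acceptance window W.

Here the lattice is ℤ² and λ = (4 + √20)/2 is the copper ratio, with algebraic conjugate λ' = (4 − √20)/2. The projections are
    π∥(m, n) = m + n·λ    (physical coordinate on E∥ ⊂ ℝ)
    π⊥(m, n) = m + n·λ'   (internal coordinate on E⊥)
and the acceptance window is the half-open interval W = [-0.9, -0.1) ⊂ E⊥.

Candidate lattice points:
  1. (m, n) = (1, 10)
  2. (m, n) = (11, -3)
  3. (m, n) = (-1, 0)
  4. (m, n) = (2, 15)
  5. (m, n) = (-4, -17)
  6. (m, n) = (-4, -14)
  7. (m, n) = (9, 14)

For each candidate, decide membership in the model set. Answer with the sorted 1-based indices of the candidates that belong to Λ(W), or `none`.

λ' = (4−√20)/2 ≈ -0.23607.
#1 (1,10): internal coord 1 + (10)·λ' = -1.36068; -1.36068 ∉ [-0.9, -0.1) → out
#2 (11,-3): internal coord 11 + (-3)·λ' = +11.70820; +11.70820 ∉ [-0.9, -0.1) → out
#3 (-1,0): internal coord -1 + (0)·λ' = -1.00000; -1.00000 ∉ [-0.9, -0.1) → out
#4 (2,15): internal coord 2 + (15)·λ' = -1.54102; -1.54102 ∉ [-0.9, -0.1) → out
#5 (-4,-17): internal coord -4 + (-17)·λ' = +0.01316; +0.01316 ∉ [-0.9, -0.1) → out
#6 (-4,-14): internal coord -4 + (-14)·λ' = -0.69505; -0.69505 ∈ [-0.9, -0.1) → IN Λ
#7 (9,14): internal coord 9 + (14)·λ' = +5.69505; +5.69505 ∉ [-0.9, -0.1) → out

6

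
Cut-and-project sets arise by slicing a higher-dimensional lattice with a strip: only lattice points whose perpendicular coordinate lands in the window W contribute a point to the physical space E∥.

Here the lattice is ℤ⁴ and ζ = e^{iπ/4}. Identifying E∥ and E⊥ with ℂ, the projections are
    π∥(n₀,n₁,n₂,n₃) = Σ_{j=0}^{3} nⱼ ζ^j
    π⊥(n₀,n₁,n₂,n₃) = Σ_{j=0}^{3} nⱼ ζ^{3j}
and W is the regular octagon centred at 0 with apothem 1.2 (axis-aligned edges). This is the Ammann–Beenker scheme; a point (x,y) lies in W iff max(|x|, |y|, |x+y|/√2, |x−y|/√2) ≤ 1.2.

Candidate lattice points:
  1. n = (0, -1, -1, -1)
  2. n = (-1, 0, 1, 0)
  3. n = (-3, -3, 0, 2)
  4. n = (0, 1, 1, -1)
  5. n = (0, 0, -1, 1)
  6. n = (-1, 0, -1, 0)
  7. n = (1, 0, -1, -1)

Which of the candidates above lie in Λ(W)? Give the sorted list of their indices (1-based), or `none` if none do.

1, 3, 7

π⊥(n) = n₀ + n₁ζ³ + n₂ζ⁶ + n₃ζ⁹ where ζ = e^{iπ/4}.
#1 (0, -1, -1, -1): internal (0.0000, -0.4142); octagon support 0.4142 vs apothem 1.2 → ∈ W
#2 (-1, 0, 1, 0): internal (-1.0000, -1.0000); octagon support 1.4142 vs apothem 1.2 → ∉ W
#3 (-3, -3, 0, 2): internal (0.5355, -0.7071); octagon support 0.8787 vs apothem 1.2 → ∈ W
#4 (0, 1, 1, -1): internal (-1.4142, -1.0000); octagon support 1.7071 vs apothem 1.2 → ∉ W
#5 (0, 0, -1, 1): internal (0.7071, 1.7071); octagon support 1.7071 vs apothem 1.2 → ∉ W
#6 (-1, 0, -1, 0): internal (-1.0000, 1.0000); octagon support 1.4142 vs apothem 1.2 → ∉ W
#7 (1, 0, -1, -1): internal (0.2929, 0.2929); octagon support 0.4142 vs apothem 1.2 → ∈ W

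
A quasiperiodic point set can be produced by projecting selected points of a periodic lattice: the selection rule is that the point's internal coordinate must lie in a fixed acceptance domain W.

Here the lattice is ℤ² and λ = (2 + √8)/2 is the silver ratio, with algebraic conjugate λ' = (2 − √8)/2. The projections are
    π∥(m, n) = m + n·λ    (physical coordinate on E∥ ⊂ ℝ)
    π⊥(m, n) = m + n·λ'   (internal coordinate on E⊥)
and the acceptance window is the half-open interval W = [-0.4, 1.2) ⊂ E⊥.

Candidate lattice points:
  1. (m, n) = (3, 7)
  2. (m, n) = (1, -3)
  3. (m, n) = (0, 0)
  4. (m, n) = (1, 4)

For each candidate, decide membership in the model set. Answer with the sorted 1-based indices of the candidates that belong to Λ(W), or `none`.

λ' = (2−√8)/2 ≈ -0.41421.
candidate 1: (m,n)=(3,7) → π∥ = 3+7·λ ≈ 19.89949, π⊥ = 3+7·λ' ≈ 0.10051 ∈ [-0.4, 1.2) ⇒ IN Λ
candidate 2: (m,n)=(1,-3) → π∥ = 1-3·λ ≈ -6.24264, π⊥ = 1-3·λ' ≈ 2.24264 ∉ [-0.4, 1.2) ⇒ out
candidate 3: (m,n)=(0,0) → π∥ = 0+0·λ ≈ 0.00000, π⊥ = 0+0·λ' ≈ 0.00000 ∈ [-0.4, 1.2) ⇒ IN Λ
candidate 4: (m,n)=(1,4) → π∥ = 1+4·λ ≈ 10.65685, π⊥ = 1+4·λ' ≈ -0.65685 ∉ [-0.4, 1.2) ⇒ out

1, 3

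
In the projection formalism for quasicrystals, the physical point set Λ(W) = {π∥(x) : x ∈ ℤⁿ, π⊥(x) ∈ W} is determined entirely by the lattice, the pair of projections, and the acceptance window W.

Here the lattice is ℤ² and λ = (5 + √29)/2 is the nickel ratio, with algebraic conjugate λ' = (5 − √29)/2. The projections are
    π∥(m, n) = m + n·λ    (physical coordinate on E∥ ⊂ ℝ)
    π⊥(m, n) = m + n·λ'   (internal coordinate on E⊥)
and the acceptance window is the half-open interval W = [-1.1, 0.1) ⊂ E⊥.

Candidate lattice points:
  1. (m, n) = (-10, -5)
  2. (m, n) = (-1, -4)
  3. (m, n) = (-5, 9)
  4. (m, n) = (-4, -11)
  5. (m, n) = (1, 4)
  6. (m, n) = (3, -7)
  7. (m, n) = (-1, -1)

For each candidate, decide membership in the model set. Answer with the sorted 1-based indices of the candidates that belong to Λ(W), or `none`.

Compute λ' = (5−√29)/2 = -0.192582, so π⊥(m,n) = m -0.192582·n.
[1] lift (-10,-5): star map gives -9.037088; window check -1.1 ≤ -9.037088 < 0.1 is false → out
[2] lift (-1,-4): star map gives -0.229670; window check -1.1 ≤ -0.229670 < 0.1 is true → IN Λ
[3] lift (-5,9): star map gives -6.733242; window check -1.1 ≤ -6.733242 < 0.1 is false → out
[4] lift (-4,-11): star map gives -1.881594; window check -1.1 ≤ -1.881594 < 0.1 is false → out
[5] lift (1,4): star map gives 0.229670; window check -1.1 ≤ 0.229670 < 0.1 is false → out
[6] lift (3,-7): star map gives 4.348077; window check -1.1 ≤ 4.348077 < 0.1 is false → out
[7] lift (-1,-1): star map gives -0.807418; window check -1.1 ≤ -0.807418 < 0.1 is true → IN Λ

2, 7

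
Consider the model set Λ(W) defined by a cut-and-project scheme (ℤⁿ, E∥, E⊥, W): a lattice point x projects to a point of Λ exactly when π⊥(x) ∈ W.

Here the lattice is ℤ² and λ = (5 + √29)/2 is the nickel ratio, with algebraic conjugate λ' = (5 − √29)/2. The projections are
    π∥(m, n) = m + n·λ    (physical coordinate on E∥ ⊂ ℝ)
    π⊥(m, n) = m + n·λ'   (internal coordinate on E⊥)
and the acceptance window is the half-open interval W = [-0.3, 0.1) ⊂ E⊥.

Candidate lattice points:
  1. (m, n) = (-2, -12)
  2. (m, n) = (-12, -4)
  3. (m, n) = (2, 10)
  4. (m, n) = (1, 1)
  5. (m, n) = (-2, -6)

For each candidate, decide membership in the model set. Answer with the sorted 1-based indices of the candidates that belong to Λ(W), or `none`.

Compute λ' = (5−√29)/2 = -0.1926, so π⊥(m,n) = m -0.1926·n.
[1] lift (-2,-12): star map gives 0.3110; window check -0.3 ≤ 0.3110 < 0.1 is false → out
[2] lift (-12,-4): star map gives -11.2297; window check -0.3 ≤ -11.2297 < 0.1 is false → out
[3] lift (2,10): star map gives 0.0742; window check -0.3 ≤ 0.0742 < 0.1 is true → IN Λ
[4] lift (1,1): star map gives 0.8074; window check -0.3 ≤ 0.8074 < 0.1 is false → out
[5] lift (-2,-6): star map gives -0.8445; window check -0.3 ≤ -0.8445 < 0.1 is false → out

3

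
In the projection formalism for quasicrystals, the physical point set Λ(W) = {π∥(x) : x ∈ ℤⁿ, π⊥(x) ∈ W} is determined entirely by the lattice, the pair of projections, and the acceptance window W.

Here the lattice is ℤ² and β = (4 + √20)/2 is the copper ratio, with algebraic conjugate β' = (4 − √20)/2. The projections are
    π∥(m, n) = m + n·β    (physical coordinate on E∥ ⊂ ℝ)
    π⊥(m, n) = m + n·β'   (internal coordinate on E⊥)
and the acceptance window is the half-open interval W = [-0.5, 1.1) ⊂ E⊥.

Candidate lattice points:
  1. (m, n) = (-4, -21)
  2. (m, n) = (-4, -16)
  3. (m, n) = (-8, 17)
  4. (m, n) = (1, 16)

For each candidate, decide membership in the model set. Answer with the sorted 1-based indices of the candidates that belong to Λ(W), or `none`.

1, 2

Numerically β ≈ 4.236068 and β' = −1/β ≈ -0.236068.
#1 (-4,-21): internal coord -4 + (-21)·β' = +0.957428; +0.957428 ∈ [-0.5, 1.1) → IN Λ
#2 (-4,-16): internal coord -4 + (-16)·β' = -0.222912; -0.222912 ∈ [-0.5, 1.1) → IN Λ
#3 (-8,17): internal coord -8 + (17)·β' = -12.013156; -12.013156 ∉ [-0.5, 1.1) → out
#4 (1,16): internal coord 1 + (16)·β' = -2.777088; -2.777088 ∉ [-0.5, 1.1) → out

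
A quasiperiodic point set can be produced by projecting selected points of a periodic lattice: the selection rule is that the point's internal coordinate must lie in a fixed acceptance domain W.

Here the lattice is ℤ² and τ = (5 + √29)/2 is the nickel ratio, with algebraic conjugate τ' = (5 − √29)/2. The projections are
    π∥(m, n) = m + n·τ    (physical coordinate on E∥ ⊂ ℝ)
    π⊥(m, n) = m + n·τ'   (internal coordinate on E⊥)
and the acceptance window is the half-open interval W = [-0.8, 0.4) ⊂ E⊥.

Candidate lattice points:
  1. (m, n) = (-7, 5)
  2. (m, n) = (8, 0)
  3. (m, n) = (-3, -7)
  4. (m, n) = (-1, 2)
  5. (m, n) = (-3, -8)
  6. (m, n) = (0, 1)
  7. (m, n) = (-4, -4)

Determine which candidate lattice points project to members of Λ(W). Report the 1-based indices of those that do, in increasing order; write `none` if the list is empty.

τ' = (5−√29)/2 ≈ -0.192582.
#1 (-7,5): internal coord -7 + (5)·τ' = -7.962912; -7.962912 ∉ [-0.8, 0.4) → out
#2 (8,0): internal coord 8 + (0)·τ' = +8.000000; +8.000000 ∉ [-0.8, 0.4) → out
#3 (-3,-7): internal coord -3 + (-7)·τ' = -1.651923; -1.651923 ∉ [-0.8, 0.4) → out
#4 (-1,2): internal coord -1 + (2)·τ' = -1.385165; -1.385165 ∉ [-0.8, 0.4) → out
#5 (-3,-8): internal coord -3 + (-8)·τ' = -1.459341; -1.459341 ∉ [-0.8, 0.4) → out
#6 (0,1): internal coord 0 + (1)·τ' = -0.192582; -0.192582 ∈ [-0.8, 0.4) → IN Λ
#7 (-4,-4): internal coord -4 + (-4)·τ' = -3.229670; -3.229670 ∉ [-0.8, 0.4) → out

6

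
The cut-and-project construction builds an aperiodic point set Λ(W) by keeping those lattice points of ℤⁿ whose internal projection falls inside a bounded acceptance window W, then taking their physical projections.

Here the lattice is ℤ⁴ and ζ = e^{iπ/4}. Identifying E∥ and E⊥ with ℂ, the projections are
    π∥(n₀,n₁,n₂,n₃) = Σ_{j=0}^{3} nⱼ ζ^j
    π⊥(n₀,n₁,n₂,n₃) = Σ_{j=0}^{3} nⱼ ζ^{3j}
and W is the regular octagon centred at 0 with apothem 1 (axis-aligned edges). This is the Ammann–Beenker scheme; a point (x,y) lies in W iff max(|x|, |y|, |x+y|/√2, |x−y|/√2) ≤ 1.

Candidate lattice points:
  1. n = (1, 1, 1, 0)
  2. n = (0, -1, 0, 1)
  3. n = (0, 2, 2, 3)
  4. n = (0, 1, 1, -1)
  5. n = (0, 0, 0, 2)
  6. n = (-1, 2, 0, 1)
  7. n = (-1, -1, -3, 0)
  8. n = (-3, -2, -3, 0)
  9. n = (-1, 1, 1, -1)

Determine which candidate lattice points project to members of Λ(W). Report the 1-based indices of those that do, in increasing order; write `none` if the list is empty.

1

Internal map: ζ^{3j} for j=0..3 gives (1,0), (−√2/2,√2/2), (0,−1), (√2/2,√2/2).
candidate 1: n = (1, 1, 1, 0) → π⊥ ≈ (+0.29289, -0.29289); max(|x|,|y|,|x±y|/√2) = 0.41421 ≤ 1 ⇒ ∈ W
candidate 2: n = (0, -1, 0, 1) → π⊥ ≈ (+1.41421, +0.00000); max(|x|,|y|,|x±y|/√2) = 1.41421 > 1 ⇒ ∉ W
candidate 3: n = (0, 2, 2, 3) → π⊥ ≈ (+0.70711, +1.53553); max(|x|,|y|,|x±y|/√2) = 1.58579 > 1 ⇒ ∉ W
candidate 4: n = (0, 1, 1, -1) → π⊥ ≈ (-1.41421, -1.00000); max(|x|,|y|,|x±y|/√2) = 1.70711 > 1 ⇒ ∉ W
candidate 5: n = (0, 0, 0, 2) → π⊥ ≈ (+1.41421, +1.41421); max(|x|,|y|,|x±y|/√2) = 2.00000 > 1 ⇒ ∉ W
candidate 6: n = (-1, 2, 0, 1) → π⊥ ≈ (-1.70711, +2.12132); max(|x|,|y|,|x±y|/√2) = 2.70711 > 1 ⇒ ∉ W
candidate 7: n = (-1, -1, -3, 0) → π⊥ ≈ (-0.29289, +2.29289); max(|x|,|y|,|x±y|/√2) = 2.29289 > 1 ⇒ ∉ W
candidate 8: n = (-3, -2, -3, 0) → π⊥ ≈ (-1.58579, +1.58579); max(|x|,|y|,|x±y|/√2) = 2.24264 > 1 ⇒ ∉ W
candidate 9: n = (-1, 1, 1, -1) → π⊥ ≈ (-2.41421, -1.00000); max(|x|,|y|,|x±y|/√2) = 2.41421 > 1 ⇒ ∉ W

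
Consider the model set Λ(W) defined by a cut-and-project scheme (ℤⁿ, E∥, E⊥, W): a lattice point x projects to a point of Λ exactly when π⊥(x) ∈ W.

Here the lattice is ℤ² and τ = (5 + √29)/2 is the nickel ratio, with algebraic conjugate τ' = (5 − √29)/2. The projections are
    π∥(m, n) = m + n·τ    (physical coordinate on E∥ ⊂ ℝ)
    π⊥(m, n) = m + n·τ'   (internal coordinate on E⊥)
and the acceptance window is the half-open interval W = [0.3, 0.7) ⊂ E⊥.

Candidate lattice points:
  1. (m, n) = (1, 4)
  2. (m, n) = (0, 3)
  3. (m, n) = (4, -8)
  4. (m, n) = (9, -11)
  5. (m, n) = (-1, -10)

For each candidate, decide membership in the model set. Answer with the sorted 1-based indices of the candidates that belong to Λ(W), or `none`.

none

Numerically τ ≈ 5.1926 and τ' = −1/τ ≈ -0.1926.
candidate 1: (m,n)=(1,4) → π∥ = 1+4·τ ≈ 21.7703, π⊥ = 1+4·τ' ≈ 0.2297 ∉ [0.3, 0.7) ⇒ out
candidate 2: (m,n)=(0,3) → π∥ = 0+3·τ ≈ 15.5777, π⊥ = 0+3·τ' ≈ -0.5777 ∉ [0.3, 0.7) ⇒ out
candidate 3: (m,n)=(4,-8) → π∥ = 4-8·τ ≈ -37.5407, π⊥ = 4-8·τ' ≈ 5.5407 ∉ [0.3, 0.7) ⇒ out
candidate 4: (m,n)=(9,-11) → π∥ = 9-11·τ ≈ -48.1184, π⊥ = 9-11·τ' ≈ 11.1184 ∉ [0.3, 0.7) ⇒ out
candidate 5: (m,n)=(-1,-10) → π∥ = -1-10·τ ≈ -52.9258, π⊥ = -1-10·τ' ≈ 0.9258 ∉ [0.3, 0.7) ⇒ out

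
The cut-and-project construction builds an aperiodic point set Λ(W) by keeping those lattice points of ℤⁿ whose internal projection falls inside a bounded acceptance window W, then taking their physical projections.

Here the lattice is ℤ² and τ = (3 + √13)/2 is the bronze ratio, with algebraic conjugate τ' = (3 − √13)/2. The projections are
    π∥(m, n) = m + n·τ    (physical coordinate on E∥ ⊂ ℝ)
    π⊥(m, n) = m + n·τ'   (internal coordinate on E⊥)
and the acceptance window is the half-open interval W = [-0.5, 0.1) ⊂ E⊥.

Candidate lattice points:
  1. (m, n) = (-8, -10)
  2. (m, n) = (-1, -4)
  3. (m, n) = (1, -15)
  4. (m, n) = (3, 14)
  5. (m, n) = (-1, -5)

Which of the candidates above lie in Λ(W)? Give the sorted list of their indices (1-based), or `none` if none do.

none

Numerically τ ≈ 3.302776 and τ' = −1/τ ≈ -0.302776.
candidate 1: (m,n)=(-8,-10) → π∥ = -8-10·τ ≈ -41.027756, π⊥ = -8-10·τ' ≈ -4.972244 ∉ [-0.5, 0.1) ⇒ out
candidate 2: (m,n)=(-1,-4) → π∥ = -1-4·τ ≈ -14.211103, π⊥ = -1-4·τ' ≈ 0.211103 ∉ [-0.5, 0.1) ⇒ out
candidate 3: (m,n)=(1,-15) → π∥ = 1-15·τ ≈ -48.541635, π⊥ = 1-15·τ' ≈ 5.541635 ∉ [-0.5, 0.1) ⇒ out
candidate 4: (m,n)=(3,14) → π∥ = 3+14·τ ≈ 49.238859, π⊥ = 3+14·τ' ≈ -1.238859 ∉ [-0.5, 0.1) ⇒ out
candidate 5: (m,n)=(-1,-5) → π∥ = -1-5·τ ≈ -17.513878, π⊥ = -1-5·τ' ≈ 0.513878 ∉ [-0.5, 0.1) ⇒ out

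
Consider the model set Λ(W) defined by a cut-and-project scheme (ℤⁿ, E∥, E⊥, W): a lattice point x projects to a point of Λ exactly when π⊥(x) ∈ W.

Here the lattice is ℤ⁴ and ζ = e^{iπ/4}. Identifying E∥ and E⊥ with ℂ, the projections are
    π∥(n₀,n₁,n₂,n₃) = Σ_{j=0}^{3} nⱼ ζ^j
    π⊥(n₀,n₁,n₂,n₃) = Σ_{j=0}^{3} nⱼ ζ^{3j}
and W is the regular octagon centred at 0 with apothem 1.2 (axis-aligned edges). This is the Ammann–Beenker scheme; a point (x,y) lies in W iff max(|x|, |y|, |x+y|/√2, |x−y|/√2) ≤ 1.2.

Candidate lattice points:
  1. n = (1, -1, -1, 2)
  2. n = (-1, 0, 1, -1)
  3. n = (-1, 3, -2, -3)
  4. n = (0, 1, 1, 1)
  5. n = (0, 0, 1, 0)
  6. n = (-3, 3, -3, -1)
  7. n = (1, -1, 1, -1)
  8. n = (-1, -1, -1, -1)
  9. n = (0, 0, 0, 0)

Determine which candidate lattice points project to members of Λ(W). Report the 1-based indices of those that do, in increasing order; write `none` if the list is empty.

π⊥(n) = n₀ + n₁ζ³ + n₂ζ⁶ + n₃ζ⁹ where ζ = e^{iπ/4}.
candidate 1: n = (1, -1, -1, 2) → π⊥ ≈ (+3.121320, +1.707107); max(|x|,|y|,|x±y|/√2) = 3.414214 > 1.2 ⇒ ∉ W
candidate 2: n = (-1, 0, 1, -1) → π⊥ ≈ (-1.707107, -1.707107); max(|x|,|y|,|x±y|/√2) = 2.414214 > 1.2 ⇒ ∉ W
candidate 3: n = (-1, 3, -2, -3) → π⊥ ≈ (-5.242641, +2.000000); max(|x|,|y|,|x±y|/√2) = 5.242641 > 1.2 ⇒ ∉ W
candidate 4: n = (0, 1, 1, 1) → π⊥ ≈ (+0.000000, +0.414214); max(|x|,|y|,|x±y|/√2) = 0.414214 ≤ 1.2 ⇒ ∈ W
candidate 5: n = (0, 0, 1, 0) → π⊥ ≈ (+0.000000, -1.000000); max(|x|,|y|,|x±y|/√2) = 1.000000 ≤ 1.2 ⇒ ∈ W
candidate 6: n = (-3, 3, -3, -1) → π⊥ ≈ (-5.828427, +4.414214); max(|x|,|y|,|x±y|/√2) = 7.242641 > 1.2 ⇒ ∉ W
candidate 7: n = (1, -1, 1, -1) → π⊥ ≈ (+1.000000, -2.414214); max(|x|,|y|,|x±y|/√2) = 2.414214 > 1.2 ⇒ ∉ W
candidate 8: n = (-1, -1, -1, -1) → π⊥ ≈ (-1.000000, -0.414214); max(|x|,|y|,|x±y|/√2) = 1.000000 ≤ 1.2 ⇒ ∈ W
candidate 9: n = (0, 0, 0, 0) → π⊥ ≈ (+0.000000, +0.000000); max(|x|,|y|,|x±y|/√2) = 0.000000 ≤ 1.2 ⇒ ∈ W

4, 5, 8, 9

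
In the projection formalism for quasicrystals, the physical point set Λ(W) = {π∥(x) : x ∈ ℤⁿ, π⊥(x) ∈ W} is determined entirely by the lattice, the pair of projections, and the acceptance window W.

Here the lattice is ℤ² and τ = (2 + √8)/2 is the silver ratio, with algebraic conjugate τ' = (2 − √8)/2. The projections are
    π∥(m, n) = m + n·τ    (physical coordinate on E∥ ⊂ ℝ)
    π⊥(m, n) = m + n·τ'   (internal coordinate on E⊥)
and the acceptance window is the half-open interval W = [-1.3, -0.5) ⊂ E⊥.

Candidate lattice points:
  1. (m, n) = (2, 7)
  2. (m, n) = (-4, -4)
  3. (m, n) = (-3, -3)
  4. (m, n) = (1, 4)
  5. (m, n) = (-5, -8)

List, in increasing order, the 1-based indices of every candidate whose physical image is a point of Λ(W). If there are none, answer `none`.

1, 4

τ' = (2−√8)/2 ≈ -0.41421.
candidate 1: (m,n)=(2,7) → π∥ = 2+7·τ ≈ 18.89949, π⊥ = 2+7·τ' ≈ -0.89949 ∈ [-1.3, -0.5) ⇒ IN Λ
candidate 2: (m,n)=(-4,-4) → π∥ = -4-4·τ ≈ -13.65685, π⊥ = -4-4·τ' ≈ -2.34315 ∉ [-1.3, -0.5) ⇒ out
candidate 3: (m,n)=(-3,-3) → π∥ = -3-3·τ ≈ -10.24264, π⊥ = -3-3·τ' ≈ -1.75736 ∉ [-1.3, -0.5) ⇒ out
candidate 4: (m,n)=(1,4) → π∥ = 1+4·τ ≈ 10.65685, π⊥ = 1+4·τ' ≈ -0.65685 ∈ [-1.3, -0.5) ⇒ IN Λ
candidate 5: (m,n)=(-5,-8) → π∥ = -5-8·τ ≈ -24.31371, π⊥ = -5-8·τ' ≈ -1.68629 ∉ [-1.3, -0.5) ⇒ out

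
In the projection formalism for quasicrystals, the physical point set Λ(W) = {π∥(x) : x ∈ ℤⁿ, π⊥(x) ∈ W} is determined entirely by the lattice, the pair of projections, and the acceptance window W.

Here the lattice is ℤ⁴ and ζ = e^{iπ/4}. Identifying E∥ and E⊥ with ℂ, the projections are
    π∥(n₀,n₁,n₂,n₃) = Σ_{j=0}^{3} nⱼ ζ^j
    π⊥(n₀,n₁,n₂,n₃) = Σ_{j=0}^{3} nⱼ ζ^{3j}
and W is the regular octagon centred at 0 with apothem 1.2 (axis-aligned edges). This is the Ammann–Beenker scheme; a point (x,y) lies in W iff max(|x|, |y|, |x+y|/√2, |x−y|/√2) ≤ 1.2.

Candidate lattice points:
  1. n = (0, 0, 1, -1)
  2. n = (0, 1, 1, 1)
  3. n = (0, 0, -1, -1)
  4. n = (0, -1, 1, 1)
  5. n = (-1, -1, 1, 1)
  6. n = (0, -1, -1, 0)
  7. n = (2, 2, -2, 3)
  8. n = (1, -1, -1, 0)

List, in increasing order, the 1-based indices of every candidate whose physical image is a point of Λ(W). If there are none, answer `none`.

π⊥(n) = n₀ + n₁ζ³ + n₂ζ⁶ + n₃ζ⁹ where ζ = e^{iπ/4}.
candidate 1: n = (0, 0, 1, -1) → π⊥ ≈ (-0.70711, -1.70711); max(|x|,|y|,|x±y|/√2) = 1.70711 > 1.2 ⇒ ∉ W
candidate 2: n = (0, 1, 1, 1) → π⊥ ≈ (+0.00000, +0.41421); max(|x|,|y|,|x±y|/√2) = 0.41421 ≤ 1.2 ⇒ ∈ W
candidate 3: n = (0, 0, -1, -1) → π⊥ ≈ (-0.70711, +0.29289); max(|x|,|y|,|x±y|/√2) = 0.70711 ≤ 1.2 ⇒ ∈ W
candidate 4: n = (0, -1, 1, 1) → π⊥ ≈ (+1.41421, -1.00000); max(|x|,|y|,|x±y|/√2) = 1.70711 > 1.2 ⇒ ∉ W
candidate 5: n = (-1, -1, 1, 1) → π⊥ ≈ (+0.41421, -1.00000); max(|x|,|y|,|x±y|/√2) = 1.00000 ≤ 1.2 ⇒ ∈ W
candidate 6: n = (0, -1, -1, 0) → π⊥ ≈ (+0.70711, +0.29289); max(|x|,|y|,|x±y|/√2) = 0.70711 ≤ 1.2 ⇒ ∈ W
candidate 7: n = (2, 2, -2, 3) → π⊥ ≈ (+2.70711, +5.53553); max(|x|,|y|,|x±y|/√2) = 5.82843 > 1.2 ⇒ ∉ W
candidate 8: n = (1, -1, -1, 0) → π⊥ ≈ (+1.70711, +0.29289); max(|x|,|y|,|x±y|/√2) = 1.70711 > 1.2 ⇒ ∉ W

2, 3, 5, 6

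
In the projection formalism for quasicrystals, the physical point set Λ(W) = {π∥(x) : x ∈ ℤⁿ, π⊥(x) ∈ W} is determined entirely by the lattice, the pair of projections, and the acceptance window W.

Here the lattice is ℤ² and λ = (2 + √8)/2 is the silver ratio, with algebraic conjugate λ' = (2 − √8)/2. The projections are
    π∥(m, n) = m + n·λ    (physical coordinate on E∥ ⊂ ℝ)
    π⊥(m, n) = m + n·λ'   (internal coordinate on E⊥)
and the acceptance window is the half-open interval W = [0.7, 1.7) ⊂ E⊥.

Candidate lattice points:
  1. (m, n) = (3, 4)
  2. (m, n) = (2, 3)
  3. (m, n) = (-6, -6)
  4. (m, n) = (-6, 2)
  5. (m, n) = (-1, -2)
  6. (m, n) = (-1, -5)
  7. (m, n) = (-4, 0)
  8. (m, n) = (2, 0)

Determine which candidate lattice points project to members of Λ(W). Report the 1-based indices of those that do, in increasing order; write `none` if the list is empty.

1, 2, 6

λ' = (2−√8)/2 ≈ -0.4142.
candidate 1: (m,n)=(3,4) → π∥ = 3+4·λ ≈ 12.6569, π⊥ = 3+4·λ' ≈ 1.3431 ∈ [0.7, 1.7) ⇒ IN Λ
candidate 2: (m,n)=(2,3) → π∥ = 2+3·λ ≈ 9.2426, π⊥ = 2+3·λ' ≈ 0.7574 ∈ [0.7, 1.7) ⇒ IN Λ
candidate 3: (m,n)=(-6,-6) → π∥ = -6-6·λ ≈ -20.4853, π⊥ = -6-6·λ' ≈ -3.5147 ∉ [0.7, 1.7) ⇒ out
candidate 4: (m,n)=(-6,2) → π∥ = -6+2·λ ≈ -1.1716, π⊥ = -6+2·λ' ≈ -6.8284 ∉ [0.7, 1.7) ⇒ out
candidate 5: (m,n)=(-1,-2) → π∥ = -1-2·λ ≈ -5.8284, π⊥ = -1-2·λ' ≈ -0.1716 ∉ [0.7, 1.7) ⇒ out
candidate 6: (m,n)=(-1,-5) → π∥ = -1-5·λ ≈ -13.0711, π⊥ = -1-5·λ' ≈ 1.0711 ∈ [0.7, 1.7) ⇒ IN Λ
candidate 7: (m,n)=(-4,0) → π∥ = -4+0·λ ≈ -4.0000, π⊥ = -4+0·λ' ≈ -4.0000 ∉ [0.7, 1.7) ⇒ out
candidate 8: (m,n)=(2,0) → π∥ = 2+0·λ ≈ 2.0000, π⊥ = 2+0·λ' ≈ 2.0000 ∉ [0.7, 1.7) ⇒ out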